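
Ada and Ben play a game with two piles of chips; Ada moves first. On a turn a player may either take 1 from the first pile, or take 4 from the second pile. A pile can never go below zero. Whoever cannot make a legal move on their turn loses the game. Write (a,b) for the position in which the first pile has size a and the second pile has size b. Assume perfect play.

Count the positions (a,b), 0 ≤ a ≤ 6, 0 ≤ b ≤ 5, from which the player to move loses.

Build the W/L table. Terminal = L. A non-terminal position is W if it has a move to some L; otherwise it is L.
Every move lowers a or b (never raises either), so fill the grid row by row in increasing a, and left to right within a row: each cell's successors are then already labelled.
      b=0  b=1  b=2  b=3  b=4  b=5
a=0:    L    L    L    L    W    W
a=1:    W    W    W    W    L    L
a=2:    L    L    L    L    W    W
a=3:    W    W    W    W    L    L
a=4:    L    L    L    L    W    W
a=5:    W    W    W    W    L    L
a=6:    L    L    L    L    W    W
Cells with no legal move (terminal, hence L): (0,0), (0,1), (0,2), (0,3).
The remaining L cells, each justified by listing all of its moves:
(1,4): only reaches (0,4)(W), (1,0)(W), all W → L
(1,5): only reaches (0,5)(W), (1,1)(W), all W → L
(2,0): only reaches (1,0)(W), which is W → L
(2,1): only reaches (1,1)(W), which is W → L
(2,2): only reaches (1,2)(W), which is W → L
(2,3): only reaches (1,3)(W), which is W → L
(3,4): only reaches (2,4)(W), (3,0)(W), all W → L
(3,5): only reaches (2,5)(W), (3,1)(W), all W → L
(4,0): only reaches (3,0)(W), which is W → L
(4,1): only reaches (3,1)(W), which is W → L
(4,2): only reaches (3,2)(W), which is W → L
(4,3): only reaches (3,3)(W), which is W → L
(5,4): only reaches (4,4)(W), (5,0)(W), all W → L
(5,5): only reaches (4,5)(W), (5,1)(W), all W → L
(6,0): only reaches (5,0)(W), which is W → L
(6,1): only reaches (5,1)(W), which is W → L
(6,2): only reaches (5,2)(W), which is W → L
(6,3): only reaches (5,3)(W), which is W → L
Every other cell has at least one move into one of the L cells above, so it is W.
L cells per row: a=0: 4, a=1: 2, a=2: 4, a=3: 2, a=4: 4, a=5: 2, a=6: 4; total 22.

22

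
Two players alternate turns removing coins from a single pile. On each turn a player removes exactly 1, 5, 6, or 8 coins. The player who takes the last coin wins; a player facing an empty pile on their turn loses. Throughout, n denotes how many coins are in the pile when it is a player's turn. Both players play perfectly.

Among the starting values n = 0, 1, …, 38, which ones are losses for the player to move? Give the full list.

Use the standard recursion: the mover loses at a terminal position; elsewhere, the mover wins exactly when some move hands the opponent an L position.
n=0: no move → L
n=1: →0(L), so W
n=2: →1(W) only, which is W, so L
n=3: →2(L), so W
n=4: →3(W) only, which is W, so L
n=5: →4(L), so W
n=6: →0(L), so W
n=7: →2(L), so W
n=8: →2(L), so W
n=9: →4(L), so W
n=10: →4(L), so W
n=11: →10(W), 6(W), 5(W), 3(W) — all W, so L
n=12: →11(L), so W
n=13: →12(W), 8(W), 7(W), 5(W) — all W, so L
n=14: →13(L), so W
n=15: →14(W), 10(W), 9(W), 7(W) — all W, so L
n=16: →15(L), so W
n=17: →11(L), so W
n=18: →13(L), so W
n=19: →13(L), so W
n=20: →15(L), so W
n=21: →15(L), so W
n=22: →21(W), 17(W), 16(W), 14(W) — all W, so L
n=23: →22(L), so W
n=24: →23(W), 19(W), 18(W), 16(W) — all W, so L
n=25: →24(L), so W
n=26: →25(W), 21(W), 20(W), 18(W) — all W, so L
n=27: →26(L), so W
n=28: →22(L), so W
n=29: →24(L), so W
n=30: →24(L), so W
n=31: →26(L), so W
n=32: →26(L), so W
n=33: →32(W), 28(W), 27(W), 25(W) — all W, so L
n=34: →33(L), so W
n=35: →34(W), 30(W), 29(W), 27(W) — all W, so L
n=36: →35(L), so W
n=37: →36(W), 32(W), 31(W), 29(W) — all W, so L
n=38: →37(L), so W
The losing starting values of n are exactly the entries labelled L in this table (12 of them).

0, 2, 4, 11, 13, 15, 22, 24, 26, 33, 35, 37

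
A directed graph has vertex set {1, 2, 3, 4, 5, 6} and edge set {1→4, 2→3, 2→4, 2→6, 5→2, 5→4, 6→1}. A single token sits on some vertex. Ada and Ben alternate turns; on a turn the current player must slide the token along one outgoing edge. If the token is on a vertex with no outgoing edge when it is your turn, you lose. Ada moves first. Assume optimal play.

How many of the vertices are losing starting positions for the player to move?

3

Label each position W (a win for the player to move) or L (a loss). A position with no legal move is L; any other position is W exactly when some move reaches an L, and L when every move reaches a W.
Every edge goes from a vertex to one that appears earlier in the order 3, 4, 1, 6, 2, 5, so processing vertices in that order labels each vertex after all of its successors.
3: no outgoing edge → L
4: no outgoing edge → L
1: →4(L), so W
6: →1(W) only, which is W, so L
2: →6(L), so W
5: →4(L), so W
The L vertices are 3, 4, 6; that is 3 in all.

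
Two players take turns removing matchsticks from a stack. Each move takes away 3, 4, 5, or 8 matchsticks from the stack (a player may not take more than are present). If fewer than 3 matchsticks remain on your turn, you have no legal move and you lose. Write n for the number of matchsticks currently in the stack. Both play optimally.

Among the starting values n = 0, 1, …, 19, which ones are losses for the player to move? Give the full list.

0, 1, 2, 11, 12, 13

Classify positions by backward induction: terminal positions (no move available) are L. From any other position, the mover wins iff some move reaches an L.
n=0: no move → L
n=1: no move → L
n=2: no move → L
n=3: reaches L-position 0 → W
n=4: reaches L-position 1 → W
n=5: reaches L-position 2 → W
n=6: reaches L-position 2 → W
n=7: reaches L-position 2 → W
n=8: reaches L-position 0 → W
n=9: reaches L-position 1 → W
n=10: reaches L-position 2 → W
n=11: only reaches 8(W), 7(W), 6(W), 3(W), all W → L
n=12: only reaches 9(W), 8(W), 7(W), 4(W), all W → L
n=13: only reaches 10(W), 9(W), 8(W), 5(W), all W → L
n=14: reaches L-position 11 → W
n=15: reaches L-position 12 → W
n=16: reaches L-position 13 → W
n=17: reaches L-position 13 → W
n=18: reaches L-position 13 → W
n=19: reaches L-position 11 → W
Reading off the rows marked L gives the requested list; there are 6 such values of n.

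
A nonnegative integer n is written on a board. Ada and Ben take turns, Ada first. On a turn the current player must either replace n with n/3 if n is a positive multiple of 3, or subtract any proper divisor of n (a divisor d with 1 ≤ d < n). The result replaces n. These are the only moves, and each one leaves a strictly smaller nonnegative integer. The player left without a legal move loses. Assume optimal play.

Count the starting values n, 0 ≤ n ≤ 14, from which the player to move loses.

7

Build the W/L table. Terminal = L. A non-terminal position is W if it has a move to some L; otherwise it is L.
n=0: no move → L
n=1: no move → L
n=2: reaches L-position 1 → W
n=3: reaches L-position 1 → W
n=4: only reaches 2(W), 3(W), all W → L
n=5: reaches L-position 4 → W
n=6: reaches L-position 4 → W
n=7: only reaches 6(W), which is W → L
n=8: reaches L-position 4 → W
n=9: only reaches 3(W), 6(W), 8(W), all W → L
n=10: reaches L-position 9 → W
n=11: only reaches 10(W), which is W → L
n=12: reaches L-position 4 → W
n=13: only reaches 12(W), which is W → L
n=14: reaches L-position 7 → W
L entries with 0 ≤ n ≤ 14: n = 0, 1, 4, 7, 9, 11, 13; that makes 7.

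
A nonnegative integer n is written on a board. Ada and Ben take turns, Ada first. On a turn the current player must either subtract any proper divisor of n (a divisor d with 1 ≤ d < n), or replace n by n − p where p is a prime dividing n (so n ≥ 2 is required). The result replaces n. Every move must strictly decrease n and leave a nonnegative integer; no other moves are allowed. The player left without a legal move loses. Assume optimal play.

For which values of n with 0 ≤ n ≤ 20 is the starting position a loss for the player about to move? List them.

0, 1, 4, 9, 14, 20

Classify positions by backward induction: terminal positions (no move available) are L. From any other position, the mover wins iff some move reaches an L.
n=0: no move → L
n=1: no move → L
n=2: →0(L), so W
n=3: →0(L), so W
n=4: →2(W), 3(W) — all W, so L
n=5: →0(L), so W
n=6: →4(L), so W
n=7: →0(L), so W
n=8: →4(L), so W
n=9: →6(W), 8(W) — all W, so L
n=10: →9(L), so W
n=11: →0(L), so W
n=12: →9(L), so W
n=13: →0(L), so W
n=14: →7(W), 12(W), 13(W) — all W, so L
n=15: →14(L), so W
n=16: →14(L), so W
n=17: →0(L), so W
n=18: →9(L), so W
n=19: →0(L), so W
n=20: →10(W), 15(W), 16(W), 18(W), 19(W) — all W, so L
The losing starting values of n are exactly the entries labelled L in this table (6 of them).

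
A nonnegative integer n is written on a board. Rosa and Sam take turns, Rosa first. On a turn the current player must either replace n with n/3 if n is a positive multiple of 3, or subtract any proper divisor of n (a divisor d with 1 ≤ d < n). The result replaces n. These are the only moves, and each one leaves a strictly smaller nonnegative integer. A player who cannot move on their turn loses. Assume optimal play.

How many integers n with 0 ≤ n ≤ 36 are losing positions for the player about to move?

Positions with no move are L. A position that does have a move is losing for the player to move precisely when every available move leads to a winning position for the opponent. Fill in the labels:
n=0: no move → L
n=1: no move → L
n=2: reaches L-position 1 → W
n=3: reaches L-position 1 → W
n=4: only reaches 2(W), 3(W), all W → L
n=5: reaches L-position 4 → W
n=6: reaches L-position 4 → W
n=7: only reaches 6(W), which is W → L
n=8: reaches L-position 4 → W
n=9: only reaches 3(W), 6(W), 8(W), all W → L
n=10: reaches L-position 9 → W
n=11: only reaches 10(W), which is W → L
n=12: reaches L-position 4 → W
n=13: only reaches 12(W), which is W → L
n=14: reaches L-position 7 → W
n=15: only reaches 5(W), 10(W), 12(W), 14(W), all W → L
n=16: reaches L-position 15 → W
n=17: only reaches 16(W), which is W → L
n=18: reaches L-position 9 → W
n=19: only reaches 18(W), which is W → L
n=20: reaches L-position 15 → W
n=21: reaches L-position 7 → W
n=22: reaches L-position 11 → W
n=23: only reaches 22(W), which is W → L
n=24: reaches L-position 23 → W
n=25: only reaches 20(W), 24(W), all W → L
n=26: reaches L-position 13 → W
n=27: reaches L-position 9 → W
n=28: only reaches 14(W), 21(W), 24(W), 26(W), 27(W), all W → L
n=29: reaches L-position 28 → W
n=30: reaches L-position 15 → W
n=31: only reaches 30(W), which is W → L
n=32: reaches L-position 28 → W
n=33: reaches L-position 11 → W
n=34: reaches L-position 17 → W
n=35: reaches L-position 28 → W
n=36: only reaches 12(W), 18(W), 24(W), 27(W), 30(W), 32(W), 33(W), 34(W), 35(W), all W → L
L entries with 0 ≤ n ≤ 36: n = 0, 1, 4, 7, 9, 11, 13, 15, 17, 19, 23, 25, 28, 31, 36; that makes 15.

15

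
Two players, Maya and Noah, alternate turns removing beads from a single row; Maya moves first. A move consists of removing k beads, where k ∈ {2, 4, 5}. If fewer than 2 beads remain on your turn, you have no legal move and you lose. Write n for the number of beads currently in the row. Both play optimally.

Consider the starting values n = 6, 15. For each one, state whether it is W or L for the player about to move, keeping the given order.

Work bottom-up. With no move the player to move loses. Otherwise the position is W if at least one move leads to an L position for the opponent, and L if every move leads to a W.
n=0: no move → L
n=1: no move → L
n=2: reaches L-position 0 → W
n=3: reaches L-position 1 → W
n=4: reaches L-position 0 → W
n=5: reaches L-position 1 → W
n=6: reaches L-position 1 → W
n=7: only reaches 5(W), 3(W), 2(W), all W → L
n=8: only reaches 6(W), 4(W), 3(W), all W → L
n=9: reaches L-position 7 → W
n=10: reaches L-position 8 → W
n=11: reaches L-position 7 → W
n=12: reaches L-position 8 → W
n=13: reaches L-position 8 → W
n=14: only reaches 12(W), 10(W), 9(W), all W → L
n=15: only reaches 13(W), 11(W), 10(W), all W → L

6: W, 15: L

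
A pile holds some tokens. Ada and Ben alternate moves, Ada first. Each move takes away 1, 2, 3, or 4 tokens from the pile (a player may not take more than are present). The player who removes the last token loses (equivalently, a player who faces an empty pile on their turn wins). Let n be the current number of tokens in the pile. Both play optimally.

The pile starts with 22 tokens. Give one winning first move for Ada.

Build the W/L table. Terminal = W. A non-terminal position is W if it has a move to some L; otherwise it is L.
n=0: no move; the opponent has just taken the last token and therefore loses → W
n=1: →0(W) only, which is W, so L
n=2: →1(L), so W
n=3: →1(L), so W
n=4: →1(L), so W
n=5: →1(L), so W
n=6: →5(W), 4(W), 3(W), 2(W) — all W, so L
n=7: →6(L), so W
n=8: →6(L), so W
n=9: →6(L), so W
n=10: →6(L), so W
n=11: →10(W), 9(W), 8(W), 7(W) — all W, so L
n=12: →11(L), so W
n=13: →11(L), so W
n=14: →11(L), so W
n=15: →11(L), so W
n=16: →15(W), 14(W), 13(W), 12(W) — all W, so L
n=17: →16(L), so W
n=18: →16(L), so W
n=19: →16(L), so W
n=20: →16(L), so W
n=21: →20(W), 19(W), 18(W), 17(W) — all W, so L
n=22: →21(L), so W
From 22, the L positions reachable in one move are: 21.

Remove 1, leaving 21.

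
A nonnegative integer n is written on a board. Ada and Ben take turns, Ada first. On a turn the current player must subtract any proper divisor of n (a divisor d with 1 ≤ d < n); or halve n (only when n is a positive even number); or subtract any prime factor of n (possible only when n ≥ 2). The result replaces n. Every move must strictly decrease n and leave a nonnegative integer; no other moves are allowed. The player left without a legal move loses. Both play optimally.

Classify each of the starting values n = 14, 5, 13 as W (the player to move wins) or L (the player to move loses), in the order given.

14: L, 5: W, 13: W

Label each position W (a win for the player to move) or L (a loss). A position with no legal move is L; any other position is W exactly when some move reaches an L, and L when every move reaches a W.
n=0: no move → L
n=1: no move → L
n=2: reaches L-position 0 → W
n=3: reaches L-position 0 → W
n=4: only reaches 2(W), 3(W), all W → L
n=5: reaches L-position 0 → W
n=6: reaches L-position 4 → W
n=7: reaches L-position 0 → W
n=8: reaches L-position 4 → W
n=9: only reaches 6(W), 8(W), all W → L
n=10: reaches L-position 9 → W
n=11: reaches L-position 0 → W
n=12: reaches L-position 9 → W
n=13: reaches L-position 0 → W
n=14: only reaches 7(W), 12(W), 13(W), all W → L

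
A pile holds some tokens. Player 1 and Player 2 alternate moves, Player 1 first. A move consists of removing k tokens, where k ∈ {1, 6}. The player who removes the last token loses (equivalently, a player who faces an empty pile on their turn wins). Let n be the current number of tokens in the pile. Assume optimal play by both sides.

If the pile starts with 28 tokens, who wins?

Compute win/loss labels from the base case upward. A position with no move is W. Any other position is W if it can reach an L in one move, else L.
n=0: no move; the opponent has just taken the last token and therefore loses → W
n=1: L (sole option 0(W) is W)
n=2: W (go to 1, an L position)
n=3: L (sole option 2(W) is W)
n=4: W (go to 3, an L position)
n=5: L (sole option 4(W) is W)
n=6: W (go to 5, an L position)
n=7: W (go to 1, an L position)
n=8: L (options 7(W), 2(W) are all W)
n=9: W (go to 8, an L position)
n=10: L (options 9(W), 4(W) are all W)
n=11: W (go to 10, an L position)
n=12: L (options 11(W), 6(W) are all W)
n=13: W (go to 12, an L position)
n=14: W (go to 8, an L position)
n=15: L (options 14(W), 9(W) are all W)
n=16: W (go to 15, an L position)
n=17: L (options 16(W), 11(W) are all W)
n=18: W (go to 17, an L position)
n=19: L (options 18(W), 13(W) are all W)
n=20: W (go to 19, an L position)
n=21: W (go to 15, an L position)
n=22: L (options 21(W), 16(W) are all W)
n=23: W (go to 22, an L position)
n=24: L (options 23(W), 18(W) are all W)
n=25: W (go to 24, an L position)
n=26: L (options 25(W), 20(W) are all W)
n=27: W (go to 26, an L position)
n=28: W (go to 22, an L position)
The starting position 28 is W: Player 1 should remove 6, leaving 22, handing over an L position.

Player 1 wins.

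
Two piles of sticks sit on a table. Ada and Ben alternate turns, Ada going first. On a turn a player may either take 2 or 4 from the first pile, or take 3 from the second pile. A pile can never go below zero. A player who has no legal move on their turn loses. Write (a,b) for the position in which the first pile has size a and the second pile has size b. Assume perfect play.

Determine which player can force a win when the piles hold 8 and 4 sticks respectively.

Ben wins.

Classify positions by backward induction: terminal positions (no move available) are L. From any other position, the mover wins iff some move reaches an L.
No move ever increases a pile, so every position that can arise here has a ≤ 8 and b ≤ 4; it is enough to label the cells with 0 ≤ a ≤ 8 and 0 ≤ b ≤ 4.
Every move lowers a or b (never raises either), so fill the grid row by row in increasing a, and left to right within a row: each cell's successors are then already labelled.
      b=0  b=1  b=2  b=3  b=4
a=0:    L    L    L    W    W
a=1:    L    L    L    W    W
a=2:    W    W    W    L    L
a=3:    W    W    W    L    L
a=4:    W    W    W    W    W
a=5:    W    W    W    W    W
a=6:    L    L    L    W    W
a=7:    L    L    L    W    W
a=8:    W    W    W    L    L
Cells with no legal move (terminal, hence L): (0,0), (0,1), (0,2), (1,0), (1,1), (1,2).
The remaining L cells, each justified by listing all of its moves:
(2,3): L (options (0,3)(W), (2,0)(W) are all W)
(2,4): L (options (0,4)(W), (2,1)(W) are all W)
(3,3): L (options (1,3)(W), (3,0)(W) are all W)
(3,4): L (options (1,4)(W), (3,1)(W) are all W)
(6,0): L (options (4,0)(W), (2,0)(W) are all W)
(6,1): L (options (4,1)(W), (2,1)(W) are all W)
(6,2): L (options (4,2)(W), (2,2)(W) are all W)
(7,0): L (options (5,0)(W), (3,0)(W) are all W)
(7,1): L (options (5,1)(W), (3,1)(W) are all W)
(7,2): L (options (5,2)(W), (3,2)(W) are all W)
(8,3): L (options (6,3)(W), (4,3)(W), (8,0)(W) are all W)
(8,4): L (options (6,4)(W), (4,4)(W), (8,1)(W) are all W)
Every other cell has at least one move into one of the L cells above, so it is W.
The starting position (8,4) is L: whatever Ada does, the opponent receives a W position.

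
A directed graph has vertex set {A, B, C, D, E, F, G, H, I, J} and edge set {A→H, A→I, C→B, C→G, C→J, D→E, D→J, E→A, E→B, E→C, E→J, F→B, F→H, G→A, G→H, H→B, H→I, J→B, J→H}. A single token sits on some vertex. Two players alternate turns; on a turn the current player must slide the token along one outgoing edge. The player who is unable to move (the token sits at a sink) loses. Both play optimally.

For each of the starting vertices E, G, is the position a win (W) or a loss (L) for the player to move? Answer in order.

E: W, G: L

Classify positions by backward induction: terminal positions (no move available) are L. From any other position, the mover wins iff some move reaches an L.
Every edge goes from a vertex to one that appears earlier in the order B, I, H, J, A, F, G, C, E, D, so processing vertices in that order labels each vertex after all of its successors.
B: no outgoing edge → L
I: no outgoing edge → L
H: reaches L-position I → W
J: reaches L-position B → W
A: reaches L-position I → W
F: reaches L-position B → W
G: only reaches A(W), H(W), all W → L
C: reaches L-position G → W
E: reaches L-position B → W
D: only reaches E(W), J(W), all W → L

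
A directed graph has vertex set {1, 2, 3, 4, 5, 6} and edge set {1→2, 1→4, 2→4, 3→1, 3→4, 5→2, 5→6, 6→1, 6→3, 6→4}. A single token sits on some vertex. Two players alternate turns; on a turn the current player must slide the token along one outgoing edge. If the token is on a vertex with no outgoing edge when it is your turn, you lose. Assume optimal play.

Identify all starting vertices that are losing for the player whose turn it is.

Use the standard recursion: the mover loses at a terminal position; elsewhere, the mover wins exactly when some move hands the opponent an L position.
Every edge goes from a vertex to one that appears earlier in the order 4, 2, 1, 3, 6, 5, so processing vertices in that order labels each vertex after all of its successors.
4: no outgoing edge → L
2: reaches L-position 4 → W
1: reaches L-position 4 → W
3: reaches L-position 4 → W
6: reaches L-position 4 → W
5: only reaches 6(W), 2(W), all W → L
The losing starting vertices are exactly the entries labelled L in this table (2 of them).

4, 5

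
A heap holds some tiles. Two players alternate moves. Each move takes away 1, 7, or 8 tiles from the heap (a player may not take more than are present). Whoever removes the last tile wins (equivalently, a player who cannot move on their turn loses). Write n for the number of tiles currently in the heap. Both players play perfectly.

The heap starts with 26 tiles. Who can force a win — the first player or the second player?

Work bottom-up. With no move the player to move loses. Otherwise the position is W if at least one move leads to an L position for the opponent, and L if every move leads to a W.
n=0: no move → L
n=1: W (go to 0, an L position)
n=2: L (sole option 1(W) is W)
n=3: W (go to 2, an L position)
n=4: L (sole option 3(W) is W)
n=5: W (go to 4, an L position)
n=6: L (sole option 5(W) is W)
n=7: W (go to 6, an L position)
n=8: W (go to 0, an L position)
n=9: W (go to 2, an L position)
n=10: W (go to 2, an L position)
n=11: W (go to 4, an L position)
n=12: W (go to 4, an L position)
n=13: W (go to 6, an L position)
n=14: W (go to 6, an L position)
n=15: L (options 14(W), 8(W), 7(W) are all W)
n=16: W (go to 15, an L position)
n=17: L (options 16(W), 10(W), 9(W) are all W)
n=18: W (go to 17, an L position)
n=19: L (options 18(W), 12(W), 11(W) are all W)
n=20: W (go to 19, an L position)
n=21: L (options 20(W), 14(W), 13(W) are all W)
n=22: W (go to 21, an L position)
n=23: W (go to 15, an L position)
n=24: W (go to 17, an L position)
n=25: W (go to 17, an L position)
n=26: W (go to 19, an L position)
From 26 the player to move can remove 7, leaving 19, reaching an L position.

The first player wins.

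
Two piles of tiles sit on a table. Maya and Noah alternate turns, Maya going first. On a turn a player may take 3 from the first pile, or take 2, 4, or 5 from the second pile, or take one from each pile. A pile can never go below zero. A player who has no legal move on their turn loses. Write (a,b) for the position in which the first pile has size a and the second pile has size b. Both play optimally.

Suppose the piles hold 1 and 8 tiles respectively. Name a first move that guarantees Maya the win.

Compute win/loss labels from the base case upward. A position with no move is L. Any other position is W if it can reach an L in one move, else L.
No move ever increases a pile, so every position that can arise here has a ≤ 1 and b ≤ 8; it is enough to label the cells with 0 ≤ a ≤ 1 and 0 ≤ b ≤ 8.
Every move lowers a or b (never raises either), so fill the grid row by row in increasing a, and left to right within a row: each cell's successors are then already labelled.
      b=0  b=1  b=2  b=3  b=4  b=5  b=6  b=7  b=8
a=0:    L    L    W    W    W    W    W    L    L
a=1:    L    W    W    L    W    W    L    W    W
Cells with no legal move (terminal, hence L): (0,0), (0,1), (1,0).
The remaining L cells, each justified by listing all of its moves:
(0,7): →(0,5)(W), (0,3)(W), (0,2)(W) — all W, so L
(0,8): →(0,6)(W), (0,4)(W), (0,3)(W) — all W, so L
(1,3): →(1,1)(W), (0,2)(W) — all W, so L
(1,6): →(1,4)(W), (1,2)(W), (1,1)(W), (0,5)(W) — all W, so L
Every other cell has at least one move into one of the L cells above, so it is W.
From (1,8), the L positions reachable in one move are: (1,6), (1,3), (0,7). Any move reaching one of these is winning.

Move to (1,6).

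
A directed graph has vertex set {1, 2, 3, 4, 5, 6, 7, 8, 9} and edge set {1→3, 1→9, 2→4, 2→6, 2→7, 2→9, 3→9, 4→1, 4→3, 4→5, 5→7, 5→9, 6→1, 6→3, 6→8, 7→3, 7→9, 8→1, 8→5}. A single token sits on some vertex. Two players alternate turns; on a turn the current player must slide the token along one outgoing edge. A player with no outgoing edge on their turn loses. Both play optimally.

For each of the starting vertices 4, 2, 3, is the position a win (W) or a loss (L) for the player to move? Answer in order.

4: L, 2: W, 3: W

Use the standard recursion: the mover loses at a terminal position; elsewhere, the mover wins exactly when some move hands the opponent an L position.
Every edge goes from a vertex to one that appears earlier in the order 9, 3, 1, 7, 5, 8, 4, 6, 2, so processing vertices in that order labels each vertex after all of its successors.
9: no outgoing edge → L
3: →9(L), so W
1: →9(L), so W
7: →9(L), so W
5: →9(L), so W
8: →5(W), 1(W) — all W, so L
4: →5(W), 1(W), 3(W) — all W, so L
6: →8(L), so W
2: →4(L), so W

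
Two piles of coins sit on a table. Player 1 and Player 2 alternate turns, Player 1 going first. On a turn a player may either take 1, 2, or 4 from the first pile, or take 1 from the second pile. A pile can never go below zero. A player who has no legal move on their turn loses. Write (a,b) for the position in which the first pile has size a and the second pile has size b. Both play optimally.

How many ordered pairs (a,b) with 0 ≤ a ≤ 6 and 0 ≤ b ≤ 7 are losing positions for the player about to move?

20

Classify positions by backward induction: terminal positions (no move available) are L. From any other position, the mover wins iff some move reaches an L.
Every move lowers a or b (never raises either), so fill the grid row by row in increasing a, and left to right within a row: each cell's successors are then already labelled.
      b=0  b=1  b=2  b=3  b=4  b=5  b=6  b=7
a=0:    L    W    L    W    L    W    L    W
a=1:    W    L    W    L    W    L    W    L
a=2:    W    W    W    W    W    W    W    W
a=3:    L    W    L    W    L    W    L    W
a=4:    W    L    W    L    W    L    W    L
a=5:    W    W    W    W    W    W    W    W
a=6:    L    W    L    W    L    W    L    W
Cells with no legal move (terminal, hence L): (0,0).
The remaining L cells, each justified by listing all of its moves:
(0,2): only reaches (0,1)(W), which is W → L
(0,4): only reaches (0,3)(W), which is W → L
(0,6): only reaches (0,5)(W), which is W → L
(1,1): only reaches (0,1)(W), (1,0)(W), all W → L
(1,3): only reaches (0,3)(W), (1,2)(W), all W → L
(1,5): only reaches (0,5)(W), (1,4)(W), all W → L
(1,7): only reaches (0,7)(W), (1,6)(W), all W → L
(3,0): only reaches (2,0)(W), (1,0)(W), all W → L
(3,2): only reaches (2,2)(W), (1,2)(W), (3,1)(W), all W → L
(3,4): only reaches (2,4)(W), (1,4)(W), (3,3)(W), all W → L
(3,6): only reaches (2,6)(W), (1,6)(W), (3,5)(W), all W → L
(4,1): only reaches (3,1)(W), (2,1)(W), (0,1)(W), (4,0)(W), all W → L
(4,3): only reaches (3,3)(W), (2,3)(W), (0,3)(W), (4,2)(W), all W → L
(4,5): only reaches (3,5)(W), (2,5)(W), (0,5)(W), (4,4)(W), all W → L
(4,7): only reaches (3,7)(W), (2,7)(W), (0,7)(W), (4,6)(W), all W → L
(6,0): only reaches (5,0)(W), (4,0)(W), (2,0)(W), all W → L
(6,2): only reaches (5,2)(W), (4,2)(W), (2,2)(W), (6,1)(W), all W → L
(6,4): only reaches (5,4)(W), (4,4)(W), (2,4)(W), (6,3)(W), all W → L
(6,6): only reaches (5,6)(W), (4,6)(W), (2,6)(W), (6,5)(W), all W → L
Every other cell has at least one move into one of the L cells above, so it is W.
L cells per row: a=0: 4, a=1: 4, a=2: 0, a=3: 4, a=4: 4, a=5: 0, a=6: 4; total 20.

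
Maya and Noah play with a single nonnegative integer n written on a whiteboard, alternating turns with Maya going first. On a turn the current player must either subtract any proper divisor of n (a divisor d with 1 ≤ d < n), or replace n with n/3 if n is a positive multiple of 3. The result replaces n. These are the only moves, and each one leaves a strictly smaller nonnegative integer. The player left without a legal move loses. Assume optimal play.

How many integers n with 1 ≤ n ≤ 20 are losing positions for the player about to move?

9

Use the standard recursion: the mover loses at a terminal position; elsewhere, the mover wins exactly when some move hands the opponent an L position.
n=0: no move → L
n=1: no move → L
n=2: W (go to 1, an L position)
n=3: W (go to 1, an L position)
n=4: L (options 2(W), 3(W) are all W)
n=5: W (go to 4, an L position)
n=6: W (go to 4, an L position)
n=7: L (sole option 6(W) is W)
n=8: W (go to 4, an L position)
n=9: L (options 3(W), 6(W), 8(W) are all W)
n=10: W (go to 9, an L position)
n=11: L (sole option 10(W) is W)
n=12: W (go to 4, an L position)
n=13: L (sole option 12(W) is W)
n=14: W (go to 7, an L position)
n=15: L (options 5(W), 10(W), 12(W), 14(W) are all W)
n=16: W (go to 15, an L position)
n=17: L (sole option 16(W) is W)
n=18: W (go to 9, an L position)
n=19: L (sole option 18(W) is W)
n=20: W (go to 15, an L position)
L entries with 1 ≤ n ≤ 20 (n=0 is outside the asked range and is not counted): n = 1, 4, 7, 9, 11, 13, 15, 17, 19; that makes 9.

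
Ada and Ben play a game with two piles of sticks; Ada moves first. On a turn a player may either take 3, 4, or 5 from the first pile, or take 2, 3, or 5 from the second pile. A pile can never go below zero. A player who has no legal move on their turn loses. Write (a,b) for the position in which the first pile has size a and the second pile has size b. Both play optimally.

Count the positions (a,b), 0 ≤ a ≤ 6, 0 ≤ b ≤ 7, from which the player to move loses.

Use the standard recursion: the mover loses at a terminal position; elsewhere, the mover wins exactly when some move hands the opponent an L position.
Every move lowers a or b (never raises either), so fill the grid row by row in increasing a, and left to right within a row: each cell's successors are then already labelled.
      b=0  b=1  b=2  b=3  b=4  b=5  b=6  b=7
a=0:    L    L    W    W    W    W    W    L
a=1:    L    L    W    W    W    W    W    L
a=2:    L    L    W    W    W    W    W    L
a=3:    W    W    L    L    W    W    W    W
a=4:    W    W    L    L    W    W    W    W
a=5:    W    W    L    L    W    W    W    W
a=6:    W    W    W    W    L    L    W    W
Cells with no legal move (terminal, hence L): (0,0), (0,1), (1,0), (1,1), (2,0), (2,1).
The remaining L cells, each justified by listing all of its moves:
(0,7): L (options (0,5)(W), (0,4)(W), (0,2)(W) are all W)
(1,7): L (options (1,5)(W), (1,4)(W), (1,2)(W) are all W)
(2,7): L (options (2,5)(W), (2,4)(W), (2,2)(W) are all W)
(3,2): L (options (0,2)(W), (3,0)(W) are all W)
(3,3): L (options (0,3)(W), (3,1)(W), (3,0)(W) are all W)
(4,2): L (options (1,2)(W), (0,2)(W), (4,0)(W) are all W)
(4,3): L (options (1,3)(W), (0,3)(W), (4,1)(W), (4,0)(W) are all W)
(5,2): L (options (2,2)(W), (1,2)(W), (0,2)(W), (5,0)(W) are all W)
(5,3): L (options (2,3)(W), (1,3)(W), (0,3)(W), (5,1)(W), (5,0)(W) are all W)
(6,4): L (options (3,4)(W), (2,4)(W), (1,4)(W), (6,2)(W), (6,1)(W) are all W)
(6,5): L (options (3,5)(W), (2,5)(W), (1,5)(W), (6,3)(W), (6,2)(W), (6,0)(W) are all W)
Every other cell has at least one move into one of the L cells above, so it is W.
L cells per row: a=0: 3, a=1: 3, a=2: 3, a=3: 2, a=4: 2, a=5: 2, a=6: 2; total 17.

17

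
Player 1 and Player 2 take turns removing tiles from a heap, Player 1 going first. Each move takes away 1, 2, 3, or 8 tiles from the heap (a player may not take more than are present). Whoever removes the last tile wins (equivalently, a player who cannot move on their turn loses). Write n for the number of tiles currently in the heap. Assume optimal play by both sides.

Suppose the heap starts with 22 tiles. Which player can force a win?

Compute win/loss labels from the base case upward. A position with no move is L. Any other position is W if it can reach an L in one move, else L.
n=0: no move → L
n=1: reaches L-position 0 → W
n=2: reaches L-position 0 → W
n=3: reaches L-position 0 → W
n=4: only reaches 3(W), 2(W), 1(W), all W → L
n=5: reaches L-position 4 → W
n=6: reaches L-position 4 → W
n=7: reaches L-position 4 → W
n=8: reaches L-position 0 → W
n=9: only reaches 8(W), 7(W), 6(W), 1(W), all W → L
n=10: reaches L-position 9 → W
n=11: reaches L-position 9 → W
n=12: reaches L-position 9 → W
n=13: only reaches 12(W), 11(W), 10(W), 5(W), all W → L
n=14: reaches L-position 13 → W
n=15: reaches L-position 13 → W
n=16: reaches L-position 13 → W
n=17: reaches L-position 9 → W
n=18: only reaches 17(W), 16(W), 15(W), 10(W), all W → L
n=19: reaches L-position 18 → W
n=20: reaches L-position 18 → W
n=21: reaches L-position 18 → W
n=22: only reaches 21(W), 20(W), 19(W), 14(W), all W → L
The starting position 22 is L: whatever Player 1 does, the opponent receives a W position.

Player 2 wins.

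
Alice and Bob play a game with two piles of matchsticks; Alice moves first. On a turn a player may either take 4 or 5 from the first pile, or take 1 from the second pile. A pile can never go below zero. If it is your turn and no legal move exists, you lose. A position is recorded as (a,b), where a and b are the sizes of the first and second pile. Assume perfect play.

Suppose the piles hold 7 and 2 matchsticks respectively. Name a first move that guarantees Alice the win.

Classify positions by backward induction: terminal positions (no move available) are L. From any other position, the mover wins iff some move reaches an L.
No move ever increases a pile, so every position that can arise here has a ≤ 7 and b ≤ 2; it is enough to label the cells with 0 ≤ a ≤ 7 and 0 ≤ b ≤ 2.
Every move lowers a or b (never raises either), so fill the grid row by row in increasing a, and left to right within a row: each cell's successors are then already labelled.
      b=0  b=1  b=2
a=0:    L    W    L
a=1:    L    W    L
a=2:    L    W    L
a=3:    L    W    L
a=4:    W    L    W
a=5:    W    L    W
a=6:    W    L    W
a=7:    W    L    W
Cells with no legal move (terminal, hence L): (0,0), (1,0), (2,0), (3,0).
The remaining L cells, each justified by listing all of its moves:
(0,2): only reaches (0,1)(W), which is W → L
(1,2): only reaches (1,1)(W), which is W → L
(2,2): only reaches (2,1)(W), which is W → L
(3,2): only reaches (3,1)(W), which is W → L
(4,1): only reaches (0,1)(W), (4,0)(W), all W → L
(5,1): only reaches (1,1)(W), (0,1)(W), (5,0)(W), all W → L
(6,1): only reaches (2,1)(W), (1,1)(W), (6,0)(W), all W → L
(7,1): only reaches (3,1)(W), (2,1)(W), (7,0)(W), all W → L
Every other cell has at least one move into one of the L cells above, so it is W.
From (7,2), the L positions reachable in one move are: (3,2), (2,2), (7,1). Any move reaching one of these is winning.

Move to (3,2).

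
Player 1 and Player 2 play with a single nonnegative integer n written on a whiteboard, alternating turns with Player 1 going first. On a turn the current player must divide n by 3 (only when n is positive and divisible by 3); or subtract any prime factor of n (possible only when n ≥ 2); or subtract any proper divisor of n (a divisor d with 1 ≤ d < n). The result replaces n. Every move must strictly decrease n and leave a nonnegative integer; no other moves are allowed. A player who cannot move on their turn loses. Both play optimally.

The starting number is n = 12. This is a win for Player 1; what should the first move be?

Classify positions by backward induction: terminal positions (no move available) are L. From any other position, the mover wins iff some move reaches an L.
n=0: no move → L
n=1: no move → L
n=2: W (go to 0, an L position)
n=3: W (go to 0, an L position)
n=4: L (options 2(W), 3(W) are all W)
n=5: W (go to 0, an L position)
n=6: W (go to 4, an L position)
n=7: W (go to 0, an L position)
n=8: W (go to 4, an L position)
n=9: L (options 3(W), 6(W), 8(W) are all W)
n=10: W (go to 9, an L position)
n=11: W (go to 0, an L position)
n=12: W (go to 4, an L position)
From 12, the L positions reachable in one move are: 4, 9. Any move reaching one of these is winning.

Move to 4.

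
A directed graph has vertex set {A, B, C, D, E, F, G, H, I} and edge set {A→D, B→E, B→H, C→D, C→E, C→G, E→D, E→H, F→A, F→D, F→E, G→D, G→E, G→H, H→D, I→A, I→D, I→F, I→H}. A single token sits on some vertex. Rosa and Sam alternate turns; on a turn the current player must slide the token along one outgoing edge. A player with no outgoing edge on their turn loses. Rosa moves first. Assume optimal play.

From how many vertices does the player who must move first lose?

Label each position W (a win for the player to move) or L (a loss). A position with no legal move is L; any other position is W exactly when some move reaches an L, and L when every move reaches a W.
Every edge goes from a vertex to one that appears earlier in the order D, H, E, G, B, A, F, I, C, so processing vertices in that order labels each vertex after all of its successors.
D: no outgoing edge → L
H: W (go to D, an L position)
E: W (go to D, an L position)
G: W (go to D, an L position)
B: L (options E(W), H(W) are all W)
A: W (go to D, an L position)
F: W (go to D, an L position)
I: W (go to D, an L position)
C: W (go to D, an L position)
The L vertices are B, D; that is 2 in all.

2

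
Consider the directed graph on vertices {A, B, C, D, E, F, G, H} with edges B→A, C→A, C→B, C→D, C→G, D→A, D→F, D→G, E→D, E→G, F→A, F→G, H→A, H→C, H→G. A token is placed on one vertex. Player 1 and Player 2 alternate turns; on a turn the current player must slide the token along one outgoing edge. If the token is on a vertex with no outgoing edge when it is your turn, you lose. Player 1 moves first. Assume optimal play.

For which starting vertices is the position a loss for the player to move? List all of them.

Work bottom-up. With no move the player to move loses. Otherwise the position is W if at least one move leads to an L position for the opponent, and L if every move leads to a W.
Every edge goes from a vertex to one that appears earlier in the order G, A, F, D, E, B, C, H, so processing vertices in that order labels each vertex after all of its successors.
G: no outgoing edge → L
A: no outgoing edge → L
F: can move to A, which is L ⇒ W
D: can move to A, which is L ⇒ W
E: can move to G, which is L ⇒ W
B: can move to A, which is L ⇒ W
C: can move to A, which is L ⇒ W
H: can move to A, which is L ⇒ W
The losing starting vertices are exactly the entries labelled L in this table (2 of them).

A, G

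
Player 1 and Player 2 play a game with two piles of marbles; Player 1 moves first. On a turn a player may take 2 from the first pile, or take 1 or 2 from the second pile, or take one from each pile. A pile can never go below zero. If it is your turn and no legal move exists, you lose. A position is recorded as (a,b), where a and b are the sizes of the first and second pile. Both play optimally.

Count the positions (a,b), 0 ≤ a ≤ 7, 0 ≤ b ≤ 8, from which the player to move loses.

Compute win/loss labels from the base case upward. A position with no move is L. Any other position is W if it can reach an L in one move, else L.
Every move lowers a or b (never raises either), so fill the grid row by row in increasing a, and left to right within a row: each cell's successors are then already labelled.
      b=0  b=1  b=2  b=3  b=4  b=5  b=6  b=7  b=8
a=0:    L    W    W    L    W    W    L    W    W
a=1:    L    W    W    L    W    W    L    W    W
a=2:    W    W    L    W    W    L    W    W    L
a=3:    W    L    W    W    L    W    W    L    W
a=4:    L    W    W    L    W    W    L    W    W
a=5:    L    W    W    L    W    W    L    W    W
a=6:    W    W    L    W    W    L    W    W    L
a=7:    W    L    W    W    L    W    W    L    W
Cells with no legal move (terminal, hence L): (0,0), (1,0).
The remaining L cells, each justified by listing all of its moves:
(0,3): →(0,2)(W), (0,1)(W) — all W, so L
(0,6): →(0,5)(W), (0,4)(W) — all W, so L
(1,3): →(1,2)(W), (1,1)(W), (0,2)(W) — all W, so L
(1,6): →(1,5)(W), (1,4)(W), (0,5)(W) — all W, so L
(2,2): →(0,2)(W), (2,1)(W), (2,0)(W), (1,1)(W) — all W, so L
(2,5): →(0,5)(W), (2,4)(W), (2,3)(W), (1,4)(W) — all W, so L
(2,8): →(0,8)(W), (2,7)(W), (2,6)(W), (1,7)(W) — all W, so L
(3,1): →(1,1)(W), (3,0)(W), (2,0)(W) — all W, so L
(3,4): →(1,4)(W), (3,3)(W), (3,2)(W), (2,3)(W) — all W, so L
(3,7): →(1,7)(W), (3,6)(W), (3,5)(W), (2,6)(W) — all W, so L
(4,0): →(2,0)(W) only, which is W, so L
(4,3): →(2,3)(W), (4,2)(W), (4,1)(W), (3,2)(W) — all W, so L
(4,6): →(2,6)(W), (4,5)(W), (4,4)(W), (3,5)(W) — all W, so L
(5,0): →(3,0)(W) only, which is W, so L
(5,3): →(3,3)(W), (5,2)(W), (5,1)(W), (4,2)(W) — all W, so L
(5,6): →(3,6)(W), (5,5)(W), (5,4)(W), (4,5)(W) — all W, so L
(6,2): →(4,2)(W), (6,1)(W), (6,0)(W), (5,1)(W) — all W, so L
(6,5): →(4,5)(W), (6,4)(W), (6,3)(W), (5,4)(W) — all W, so L
(6,8): →(4,8)(W), (6,7)(W), (6,6)(W), (5,7)(W) — all W, so L
(7,1): →(5,1)(W), (7,0)(W), (6,0)(W) — all W, so L
(7,4): →(5,4)(W), (7,3)(W), (7,2)(W), (6,3)(W) — all W, so L
(7,7): →(5,7)(W), (7,6)(W), (7,5)(W), (6,6)(W) — all W, so L
Every other cell has at least one move into one of the L cells above, so it is W.
L cells per row: a=0: 3, a=1: 3, a=2: 3, a=3: 3, a=4: 3, a=5: 3, a=6: 3, a=7: 3; total 24.

24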